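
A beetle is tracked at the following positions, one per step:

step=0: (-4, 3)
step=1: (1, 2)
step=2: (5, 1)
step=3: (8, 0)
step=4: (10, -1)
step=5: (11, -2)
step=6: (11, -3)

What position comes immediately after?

(10, -4)

First differences are (+5, -1), (+4, -1), (+3, -1), (+2, -1), (+1, -1), (+0, -1); their common second difference is (-1, +0) (constant acceleration).
step 7: (11, -3) + (-1, -1) → (10, -4)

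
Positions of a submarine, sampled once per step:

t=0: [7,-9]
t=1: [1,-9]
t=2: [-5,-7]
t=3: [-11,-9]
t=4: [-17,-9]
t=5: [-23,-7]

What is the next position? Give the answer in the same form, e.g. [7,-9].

The first coordinate changes by -6 each step, so at step 6 it is 7 + 6·(-6) = -29.
The second coordinate repeats the cycle [-9, -9, -7] with period 3; step 6 mod 3 = 0, giving -9.

[-29,-9]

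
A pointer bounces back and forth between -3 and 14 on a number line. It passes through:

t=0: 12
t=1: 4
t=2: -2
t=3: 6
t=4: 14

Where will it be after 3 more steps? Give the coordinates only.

4

The value travels 8 per step and bounces off the walls at -3 and 14.
  step 5: 14 → 6
  step 6: 6 → -2
  step 7: -2 → 4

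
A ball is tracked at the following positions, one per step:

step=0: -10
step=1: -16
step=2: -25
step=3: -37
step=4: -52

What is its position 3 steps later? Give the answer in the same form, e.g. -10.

Taking differences between consecutive positions: -6, -9, -12, -15. These grow by -3 each step.
step 5: -52 − 18 → -70
step 6: -70 − 21 → -91
step 7: -91 − 24 → -115

-115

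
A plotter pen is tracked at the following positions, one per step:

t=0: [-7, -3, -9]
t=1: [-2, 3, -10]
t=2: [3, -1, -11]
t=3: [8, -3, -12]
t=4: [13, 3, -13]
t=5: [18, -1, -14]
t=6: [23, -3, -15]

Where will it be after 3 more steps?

[38, -3, -18]

The first coordinate changes by +5 each step, so at step 9 it is -7 + 9·(5) = 38.
The second coordinate repeats the cycle [-3, 3, -1] with period 3; step 9 mod 3 = 0, giving -3.
The third coordinate changes by -1 each step, so at step 9 it is -9 + 9·(-1) = -18.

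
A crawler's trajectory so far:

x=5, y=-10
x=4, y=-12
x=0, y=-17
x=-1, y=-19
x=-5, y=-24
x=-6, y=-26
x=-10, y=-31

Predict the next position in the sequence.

The moves between consecutive positions are (-1, -2), (-4, -5), (-1, -2), (-4, -5), (-1, -2), (-4, -5); they repeat the 2-cycle [(-1, -2), (-4, -5)].
step 7: apply (-1, -2) → x=-11, y=-33

x=-11, y=-33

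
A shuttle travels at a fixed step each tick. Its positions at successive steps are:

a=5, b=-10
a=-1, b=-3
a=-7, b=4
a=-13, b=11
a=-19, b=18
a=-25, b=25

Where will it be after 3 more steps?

a=-43, b=46

Each step adds (-6, +7) to the position.
step 6: a=-25, b=25 + (-6, +7) → a=-31, b=32
step 7: a=-31, b=32 + (-6, +7) → a=-37, b=39
step 8: a=-37, b=39 + (-6, +7) → a=-43, b=46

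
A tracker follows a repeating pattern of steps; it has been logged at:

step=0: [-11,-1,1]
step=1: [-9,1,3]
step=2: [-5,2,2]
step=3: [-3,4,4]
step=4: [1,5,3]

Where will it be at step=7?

[9,10,6]

The moves between consecutive positions are [+2,+2,+2], [+4,+1,-1], [+2,+2,+2], [+4,+1,-1]; they repeat the 2-cycle [[+2,+2,+2], [+4,+1,-1]].
step 5: apply [+2,+2,+2] → [3,7,5]
step 6: apply [+4,+1,-1] → [7,8,4]
step 7: apply [+2,+2,+2] → [9,10,6]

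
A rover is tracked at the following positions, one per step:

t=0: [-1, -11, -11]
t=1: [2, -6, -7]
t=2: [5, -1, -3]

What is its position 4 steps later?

The position changes by [+3, +5, +4] every step.
step 3: [5, -1, -3] + [+3, +5, +4] → [8, 4, 1]
step 4: [8, 4, 1] + [+3, +5, +4] → [11, 9, 5]
step 5: [11, 9, 5] + [+3, +5, +4] → [14, 14, 9]
step 6: [14, 14, 9] + [+3, +5, +4] → [17, 19, 13]

[17, 19, 13]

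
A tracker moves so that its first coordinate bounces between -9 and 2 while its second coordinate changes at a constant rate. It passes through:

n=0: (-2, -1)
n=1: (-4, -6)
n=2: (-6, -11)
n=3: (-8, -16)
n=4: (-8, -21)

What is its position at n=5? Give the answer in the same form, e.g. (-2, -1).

(-6, -26)

The first coordinate travels 2 per step and bounces off the walls at -9 and 2.
  step 5: -8 → -6
The second coordinate changes by -5 each step: at step 5 it is -26.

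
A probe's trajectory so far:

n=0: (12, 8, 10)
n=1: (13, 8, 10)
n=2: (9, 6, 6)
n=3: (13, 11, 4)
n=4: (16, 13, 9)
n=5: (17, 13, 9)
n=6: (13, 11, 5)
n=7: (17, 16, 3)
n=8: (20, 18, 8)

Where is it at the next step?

Step-to-step displacements: (+1, +0, +0), (-4, -2, -4), (+4, +5, -2), (+3, +2, +5), (+1, +0, +0), (-4, -2, -4), (+4, +5, -2), (+3, +2, +5) — a repeating cycle of length 4.
step 9: apply (+1, +0, +0) → (21, 18, 8)

(21, 18, 8)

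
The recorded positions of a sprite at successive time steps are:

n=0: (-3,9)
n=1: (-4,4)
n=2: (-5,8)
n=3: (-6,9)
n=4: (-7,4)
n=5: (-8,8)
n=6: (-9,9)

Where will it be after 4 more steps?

First: linear, -1 per step → -13 at step 10.
Second: cycles through 9, 4, 8 every 3 steps. Step 10 lands at position 1 of the cycle → 4.

(-13,4)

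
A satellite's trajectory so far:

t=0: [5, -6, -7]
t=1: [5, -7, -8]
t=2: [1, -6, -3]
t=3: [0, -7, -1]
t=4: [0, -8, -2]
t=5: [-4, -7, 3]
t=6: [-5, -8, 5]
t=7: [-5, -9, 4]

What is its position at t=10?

[-10, -10, 10]

Step-to-step displacements: [+0, -1, -1], [-4, +1, +5], [-1, -1, +2], [+0, -1, -1], [-4, +1, +5], [-1, -1, +2], [+0, -1, -1] — a repeating cycle of length 3.
step 8: apply [-4, +1, +5] → [-9, -8, 9]
step 9: apply [-1, -1, +2] → [-10, -9, 11]
step 10: apply [+0, -1, -1] → [-10, -10, 10]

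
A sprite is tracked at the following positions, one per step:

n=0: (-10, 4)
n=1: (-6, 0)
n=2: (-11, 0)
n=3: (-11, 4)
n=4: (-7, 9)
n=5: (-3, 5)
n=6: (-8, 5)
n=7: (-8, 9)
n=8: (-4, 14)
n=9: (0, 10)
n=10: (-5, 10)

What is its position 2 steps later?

(-1, 19)

Step-to-step displacements: (+4, -4), (-5, +0), (+0, +4), (+4, +5), (+4, -4), (-5, +0), (+0, +4), (+4, +5), (+4, -4), (-5, +0) — a repeating cycle of length 4.
step 11: apply (+0, +4) → (-5, 14)
step 12: apply (+4, +5) → (-1, 19)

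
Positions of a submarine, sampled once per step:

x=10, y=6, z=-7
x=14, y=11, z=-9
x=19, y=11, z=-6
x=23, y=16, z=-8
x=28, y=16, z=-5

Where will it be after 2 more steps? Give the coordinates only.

Differencing gives (+4, +5, -2), (+5, +0, +3), (+4, +5, -2), (+5, +0, +3). This is the pattern (+4, +5, -2), (+5, +0, +3) repeated.
step 5: apply (+4, +5, -2) → x=32, y=21, z=-7
step 6: apply (+5, +0, +3) → x=37, y=21, z=-4

x=37, y=21, z=-4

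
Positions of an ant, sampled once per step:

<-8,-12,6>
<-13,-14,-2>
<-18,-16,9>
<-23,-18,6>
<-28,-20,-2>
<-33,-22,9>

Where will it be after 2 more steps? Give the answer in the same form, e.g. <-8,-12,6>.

The first coordinate changes by -5 each step, so at step 7 it is -8 + 7·(-5) = -43.
The second coordinate changes by -2 each step, so at step 7 it is -12 + 7·(-2) = -26.
The third coordinate repeats the cycle [6, -2, 9] with period 3; step 7 mod 3 = 1, giving -2.

<-43,-26,-2>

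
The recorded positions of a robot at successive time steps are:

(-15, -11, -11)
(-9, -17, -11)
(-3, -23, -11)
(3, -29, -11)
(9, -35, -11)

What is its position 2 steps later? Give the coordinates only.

Constant displacement of (+6, -6, +0) per step.
step 5: (9, -35, -11) + (+6, -6, +0) → (15, -41, -11)
step 6: (15, -41, -11) + (+6, -6, +0) → (21, -47, -11)

(21, -47, -11)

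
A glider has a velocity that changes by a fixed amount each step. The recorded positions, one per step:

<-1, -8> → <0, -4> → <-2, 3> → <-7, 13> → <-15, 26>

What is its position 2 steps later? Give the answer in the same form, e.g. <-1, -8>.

Successive displacements: <+1, +4>, <-2, +7>, <-5, +10>, <-8, +13> — each changes by <-3, +3>.
step 5: <-15, 26> + <-11, +16> → <-26, 42>
step 6: <-26, 42> + <-14, +19> → <-40, 61>

<-40, 61>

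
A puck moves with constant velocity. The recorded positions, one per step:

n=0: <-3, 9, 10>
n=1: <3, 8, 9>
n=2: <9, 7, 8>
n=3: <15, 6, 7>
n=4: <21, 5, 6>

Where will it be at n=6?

Constant displacement of <+6, -1, -1> per step.
step 5: <21, 5, 6> + <+6, -1, -1> → <27, 4, 5>
step 6: <27, 4, 5> + <+6, -1, -1> → <33, 3, 4>

<33, 3, 4>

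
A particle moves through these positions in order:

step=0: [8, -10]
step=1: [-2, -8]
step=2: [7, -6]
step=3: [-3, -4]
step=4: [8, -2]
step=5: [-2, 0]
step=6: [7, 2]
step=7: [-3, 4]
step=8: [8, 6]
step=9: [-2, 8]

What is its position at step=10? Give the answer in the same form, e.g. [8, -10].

First: cycles through 8, -2, 7, -3 every 4 steps. Step 10 lands at position 2 of the cycle → 7.
Second: linear, +2 per step → 10 at step 10.

[7, 10]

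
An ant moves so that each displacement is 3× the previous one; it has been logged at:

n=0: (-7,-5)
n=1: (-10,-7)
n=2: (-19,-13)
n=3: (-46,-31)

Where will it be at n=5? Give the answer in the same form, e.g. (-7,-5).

(-370,-247)

Step-to-step displacements: (-3,-2), (-9,-6), (-27,-18); each is 3× the previous.
step 4: (-46,-31) + (-81,-54) → (-127,-85)
step 5: (-127,-85) + (-243,-162) → (-370,-247)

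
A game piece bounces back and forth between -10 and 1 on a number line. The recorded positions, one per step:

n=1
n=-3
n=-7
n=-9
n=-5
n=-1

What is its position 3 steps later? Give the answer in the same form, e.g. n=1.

n=-9

The value travels 4 per step and bounces off the walls at -10 and 1.
  step 6: -1 → -1
  step 7: -1 → -5
  step 8: -5 → -9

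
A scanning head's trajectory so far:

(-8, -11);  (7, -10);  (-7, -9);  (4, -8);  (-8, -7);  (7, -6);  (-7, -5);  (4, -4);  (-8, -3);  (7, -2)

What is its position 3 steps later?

(-8, 1)

First: cycles through -8, 7, -7, 4 every 4 steps. Step 12 lands at position 0 of the cycle → -8.
Second: linear, +1 per step → 1 at step 12.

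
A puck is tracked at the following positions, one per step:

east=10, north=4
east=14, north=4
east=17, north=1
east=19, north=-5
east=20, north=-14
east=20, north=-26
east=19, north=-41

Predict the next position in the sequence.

east=17, north=-59

Taking differences between consecutive positions: (+4, +0), (+3, -3), (+2, -6), (+1, -9), (+0, -12), (-1, -15). These grow by (-1, -3) each step.
step 7: east=19, north=-41 + (-2, -18) → east=17, north=-59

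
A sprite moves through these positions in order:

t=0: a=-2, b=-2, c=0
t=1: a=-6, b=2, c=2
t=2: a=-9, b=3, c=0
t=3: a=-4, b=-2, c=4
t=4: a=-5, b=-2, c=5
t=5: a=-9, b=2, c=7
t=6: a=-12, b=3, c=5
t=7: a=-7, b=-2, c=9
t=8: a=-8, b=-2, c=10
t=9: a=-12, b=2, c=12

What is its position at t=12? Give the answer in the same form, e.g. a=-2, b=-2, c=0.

Step-to-step displacements: (-4,+4,+2), (-3,+1,-2), (+5,-5,+4), (-1,+0,+1), (-4,+4,+2), (-3,+1,-2), (+5,-5,+4), (-1,+0,+1), (-4,+4,+2) — a repeating cycle of length 4.
step 10: apply (-3,+1,-2) → a=-15, b=3, c=10
step 11: apply (+5,-5,+4) → a=-10, b=-2, c=14
step 12: apply (-1,+0,+1) → a=-11, b=-2, c=15

a=-11, b=-2, c=15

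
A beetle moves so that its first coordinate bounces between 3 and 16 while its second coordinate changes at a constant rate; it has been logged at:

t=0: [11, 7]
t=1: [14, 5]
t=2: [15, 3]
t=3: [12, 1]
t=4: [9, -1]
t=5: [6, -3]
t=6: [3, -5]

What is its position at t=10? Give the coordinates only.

[15, -13]

The first coordinate reflects between 3 and 16, moving 3 per step.
  step 7: 3 → 6
  step 8: 6 → 9
  step 9: 9 → 12
  step 10: 12 → 15
The second coordinate changes by -2 each step: at step 10 it is -13.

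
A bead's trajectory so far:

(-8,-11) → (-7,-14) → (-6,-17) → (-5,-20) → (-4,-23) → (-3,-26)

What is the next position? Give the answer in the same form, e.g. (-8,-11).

(-2,-29)

Constant displacement of (+1,-3) per step.
step 6: (-3,-26) + (+1,-3) → (-2,-29)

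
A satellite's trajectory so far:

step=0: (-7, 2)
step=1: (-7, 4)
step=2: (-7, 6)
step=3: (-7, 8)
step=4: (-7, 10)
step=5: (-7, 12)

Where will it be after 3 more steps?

(-7, 18)

The position changes by (+0, +2) every step.
step 6: (-7, 12) + (+0, +2) → (-7, 14)
step 7: (-7, 14) + (+0, +2) → (-7, 16)
step 8: (-7, 16) + (+0, +2) → (-7, 18)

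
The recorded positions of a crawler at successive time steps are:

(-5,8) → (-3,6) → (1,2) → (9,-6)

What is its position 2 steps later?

The jumps are (+2,-2), (+4,-4), (+8,-8) — a geometric progression with ratio 2.
step 4: (9,-6) + (+16,-16) → (25,-22)
step 5: (25,-22) + (+32,-32) → (57,-54)

(57,-54)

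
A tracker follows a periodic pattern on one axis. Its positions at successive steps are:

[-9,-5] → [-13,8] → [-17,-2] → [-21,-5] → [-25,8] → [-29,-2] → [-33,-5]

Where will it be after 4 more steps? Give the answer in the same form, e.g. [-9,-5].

First: linear, -4 per step → -49 at step 10.
Second: cycles through -5, 8, -2 every 3 steps. Step 10 lands at position 1 of the cycle → 8.

[-49,8]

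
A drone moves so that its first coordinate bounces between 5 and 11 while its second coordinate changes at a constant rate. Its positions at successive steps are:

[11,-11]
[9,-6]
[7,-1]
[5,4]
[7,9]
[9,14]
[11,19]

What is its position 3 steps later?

[5,34]

The first coordinate reflects between 5 and 11, moving 2 per step.
  step 7: 11 → 9
  step 8: 9 → 7
  step 9: 7 → 5
The second coordinate changes by +5 each step: at step 9 it is 34.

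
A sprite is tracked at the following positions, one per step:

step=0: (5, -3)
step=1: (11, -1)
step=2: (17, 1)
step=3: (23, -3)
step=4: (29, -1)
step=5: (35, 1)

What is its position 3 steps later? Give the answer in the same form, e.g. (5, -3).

(53, 1)

First: linear, +6 per step → 53 at step 8.
Second: cycles through -3, -1, 1 every 3 steps. Step 8 lands at position 2 of the cycle → 1.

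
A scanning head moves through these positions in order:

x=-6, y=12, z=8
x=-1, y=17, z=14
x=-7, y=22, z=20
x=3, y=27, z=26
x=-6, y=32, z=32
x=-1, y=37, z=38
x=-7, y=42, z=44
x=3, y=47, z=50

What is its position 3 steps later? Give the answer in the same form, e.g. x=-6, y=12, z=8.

x=-7, y=62, z=68

The x coordinate repeats the cycle [-6, -1, -7, 3] with period 4; step 10 mod 4 = 2, giving -7.
The y coordinate changes by +5 each step, so at step 10 it is 12 + 10·(5) = 62.
The z coordinate changes by +6 each step, so at step 10 it is 8 + 10·(6) = 68.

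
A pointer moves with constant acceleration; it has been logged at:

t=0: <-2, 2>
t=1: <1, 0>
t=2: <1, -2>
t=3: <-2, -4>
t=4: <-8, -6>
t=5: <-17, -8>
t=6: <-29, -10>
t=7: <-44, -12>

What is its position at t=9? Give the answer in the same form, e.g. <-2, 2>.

Successive displacements: <+3, -2>, <+0, -2>, <-3, -2>, <-6, -2>, <-9, -2>, <-12, -2>, <-15, -2> — each changes by <-3, +0>.
step 8: <-44, -12> + <-18, -2> → <-62, -14>
step 9: <-62, -14> + <-21, -2> → <-83, -16>

<-83, -16>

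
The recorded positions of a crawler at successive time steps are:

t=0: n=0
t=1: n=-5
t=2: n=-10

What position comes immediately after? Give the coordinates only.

Each step adds -5 to the position.
step 3: -10 − 5 → n=-15

n=-15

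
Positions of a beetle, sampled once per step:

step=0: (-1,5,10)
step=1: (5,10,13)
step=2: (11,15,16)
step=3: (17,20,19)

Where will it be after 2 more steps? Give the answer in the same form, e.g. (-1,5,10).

The position changes by (+6,+5,+3) every step.
step 4: (17,20,19) + (+6,+5,+3) → (23,25,22)
step 5: (23,25,22) + (+6,+5,+3) → (29,30,25)

(29,30,25)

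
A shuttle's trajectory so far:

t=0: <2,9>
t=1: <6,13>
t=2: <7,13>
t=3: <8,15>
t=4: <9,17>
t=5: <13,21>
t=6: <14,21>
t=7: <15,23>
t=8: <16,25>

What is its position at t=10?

<21,29>

Step-to-step displacements: <+4,+4>, <+1,+0>, <+1,+2>, <+1,+2>, <+4,+4>, <+1,+0>, <+1,+2>, <+1,+2> — a repeating cycle of length 4.
step 9: apply <+4,+4> → <20,29>
step 10: apply <+1,+0> → <21,29>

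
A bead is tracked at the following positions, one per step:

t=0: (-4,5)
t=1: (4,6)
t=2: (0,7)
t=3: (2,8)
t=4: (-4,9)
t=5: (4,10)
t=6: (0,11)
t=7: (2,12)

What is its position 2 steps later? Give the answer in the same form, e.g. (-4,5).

The first coordinate repeats the cycle [-4, 4, 0, 2] with period 4; step 9 mod 4 = 1, giving 4.
The second coordinate changes by +1 each step, so at step 9 it is 5 + 9·(1) = 14.

(4,14)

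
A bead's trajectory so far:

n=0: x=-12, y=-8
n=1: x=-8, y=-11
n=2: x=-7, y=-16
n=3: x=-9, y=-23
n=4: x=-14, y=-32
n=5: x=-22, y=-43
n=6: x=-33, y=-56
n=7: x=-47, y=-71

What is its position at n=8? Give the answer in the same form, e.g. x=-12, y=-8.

x=-64, y=-88

Taking differences between consecutive positions: (+4,-3), (+1,-5), (-2,-7), (-5,-9), (-8,-11), (-11,-13), (-14,-15). These grow by (-3,-2) each step.
step 8: x=-47, y=-71 + (-17,-17) → x=-64, y=-88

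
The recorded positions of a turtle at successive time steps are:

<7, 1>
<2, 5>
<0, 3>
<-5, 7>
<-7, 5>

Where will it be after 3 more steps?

Differencing gives <-5, +4>, <-2, -2>, <-5, +4>, <-2, -2>. This is the pattern <-5, +4>, <-2, -2> repeated.
step 5: apply <-5, +4> → <-12, 9>
step 6: apply <-2, -2> → <-14, 7>
step 7: apply <-5, +4> → <-19, 11>

<-19, 11>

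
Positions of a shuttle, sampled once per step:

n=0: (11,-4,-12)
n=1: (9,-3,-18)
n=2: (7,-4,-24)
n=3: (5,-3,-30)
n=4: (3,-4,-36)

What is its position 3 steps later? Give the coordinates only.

(-3,-3,-54)

The first coordinate changes by -2 each step, so at step 7 it is 11 + 7·(-2) = -3.
The second coordinate repeats the cycle [-4, -3] with period 2; step 7 mod 2 = 1, giving -3.
The third coordinate changes by -6 each step, so at step 7 it is -12 + 7·(-6) = -54.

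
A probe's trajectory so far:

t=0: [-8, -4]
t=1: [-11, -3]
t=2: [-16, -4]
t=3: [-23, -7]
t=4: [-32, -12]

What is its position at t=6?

[-56, -28]

First differences are [-3, +1], [-5, -1], [-7, -3], [-9, -5]; their common second difference is [-2, -2] (constant acceleration).
step 5: [-32, -12] + [-11, -7] → [-43, -19]
step 6: [-43, -19] + [-13, -9] → [-56, -28]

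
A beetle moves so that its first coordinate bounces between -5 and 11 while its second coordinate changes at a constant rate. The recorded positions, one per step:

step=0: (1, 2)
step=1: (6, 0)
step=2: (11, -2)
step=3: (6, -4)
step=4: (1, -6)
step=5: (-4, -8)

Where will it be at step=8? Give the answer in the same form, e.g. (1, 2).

The first coordinate reflects between -5 and 11, moving 5 per step.
  step 6: -4 → -1
  step 7: -1 → 4
  step 8: 4 → 9
The second coordinate changes by -2 each step: at step 8 it is -14.

(9, -14)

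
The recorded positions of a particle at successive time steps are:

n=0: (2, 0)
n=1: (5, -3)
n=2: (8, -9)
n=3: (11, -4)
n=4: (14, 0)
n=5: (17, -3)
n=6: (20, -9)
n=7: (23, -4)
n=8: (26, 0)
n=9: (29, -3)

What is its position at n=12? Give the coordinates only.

First: linear, +3 per step → 38 at step 12.
Second: cycles through 0, -3, -9, -4 every 4 steps. Step 12 lands at position 0 of the cycle → 0.

(38, 0)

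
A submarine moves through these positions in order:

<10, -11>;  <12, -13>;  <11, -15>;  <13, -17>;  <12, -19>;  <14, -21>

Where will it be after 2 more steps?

Differencing gives <+2, -2>, <-1, -2>, <+2, -2>, <-1, -2>, <+2, -2>. This is the pattern <+2, -2>, <-1, -2> repeated.
step 6: apply <-1, -2> → <13, -23>
step 7: apply <+2, -2> → <15, -25>

<15, -25>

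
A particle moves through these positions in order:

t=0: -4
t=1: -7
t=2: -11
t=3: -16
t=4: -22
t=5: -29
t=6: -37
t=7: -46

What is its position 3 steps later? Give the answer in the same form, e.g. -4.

-79

Taking differences between consecutive positions: -3, -4, -5, -6, -7, -8, -9. These grow by -1 each step.
step 8: -46 − 10 → -56
step 9: -56 − 11 → -67
step 10: -67 − 12 → -79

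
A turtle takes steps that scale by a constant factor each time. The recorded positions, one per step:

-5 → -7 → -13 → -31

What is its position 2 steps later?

-247

Step-to-step displacements: -2, -6, -18; each is 3× the previous.
step 4: -31 − 54 → -85
step 5: -85 − 162 → -247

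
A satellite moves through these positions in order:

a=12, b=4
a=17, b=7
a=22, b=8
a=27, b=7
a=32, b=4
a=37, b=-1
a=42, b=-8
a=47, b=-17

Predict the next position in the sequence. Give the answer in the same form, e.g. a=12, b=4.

a=52, b=-28

First differences are (+5,+3), (+5,+1), (+5,-1), (+5,-3), (+5,-5), (+5,-7), (+5,-9); their common second difference is (+0,-2) (constant acceleration).
step 8: a=47, b=-17 + (+5,-11) → a=52, b=-28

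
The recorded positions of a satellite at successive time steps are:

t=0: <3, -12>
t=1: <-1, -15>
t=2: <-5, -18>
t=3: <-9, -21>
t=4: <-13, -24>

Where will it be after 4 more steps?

Constant displacement of <-4, -3> per step.
step 5: <-13, -24> + <-4, -3> → <-17, -27>
step 6: <-17, -27> + <-4, -3> → <-21, -30>
step 7: <-21, -30> + <-4, -3> → <-25, -33>
step 8: <-25, -33> + <-4, -3> → <-29, -36>

<-29, -36>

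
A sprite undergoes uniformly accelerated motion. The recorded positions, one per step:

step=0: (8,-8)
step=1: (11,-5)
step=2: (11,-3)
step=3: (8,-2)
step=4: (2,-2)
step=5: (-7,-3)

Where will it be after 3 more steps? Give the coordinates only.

Taking differences between consecutive positions: (+3,+3), (+0,+2), (-3,+1), (-6,+0), (-9,-1). These grow by (-3,-1) each step.
step 6: (-7,-3) + (-12,-2) → (-19,-5)
step 7: (-19,-5) + (-15,-3) → (-34,-8)
step 8: (-34,-8) + (-18,-4) → (-52,-12)

(-52,-12)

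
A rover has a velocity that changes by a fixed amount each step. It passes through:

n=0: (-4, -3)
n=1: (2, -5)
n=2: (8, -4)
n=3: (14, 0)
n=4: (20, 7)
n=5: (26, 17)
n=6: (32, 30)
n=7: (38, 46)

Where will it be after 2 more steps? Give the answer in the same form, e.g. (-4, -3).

(50, 87)

Taking differences between consecutive positions: (+6, -2), (+6, +1), (+6, +4), (+6, +7), (+6, +10), (+6, +13), (+6, +16). These grow by (+0, +3) each step.
step 8: (38, 46) + (+6, +19) → (44, 65)
step 9: (44, 65) + (+6, +22) → (50, 87)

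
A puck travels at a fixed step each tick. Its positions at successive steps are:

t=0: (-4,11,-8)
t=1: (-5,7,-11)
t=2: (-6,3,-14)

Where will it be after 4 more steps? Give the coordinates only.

(-10,-13,-26)

Each step adds (-1,-4,-3) to the position.
step 3: (-6,3,-14) + (-1,-4,-3) → (-7,-1,-17)
step 4: (-7,-1,-17) + (-1,-4,-3) → (-8,-5,-20)
step 5: (-8,-5,-20) + (-1,-4,-3) → (-9,-9,-23)
step 6: (-9,-9,-23) + (-1,-4,-3) → (-10,-13,-26)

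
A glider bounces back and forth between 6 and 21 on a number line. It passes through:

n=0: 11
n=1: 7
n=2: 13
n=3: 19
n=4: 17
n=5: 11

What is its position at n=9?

The value reflects between 6 and 21, moving 6 per step.
  step 6: 11 → 7
  step 7: 7 → 13
  step 8: 13 → 19
  step 9: 19 → 17

17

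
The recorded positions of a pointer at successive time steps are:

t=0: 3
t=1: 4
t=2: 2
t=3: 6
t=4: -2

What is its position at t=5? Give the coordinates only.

14

The jumps are +1, -2, +4, -8 — a geometric progression with ratio -2.
step 5: -2 + 16 → 14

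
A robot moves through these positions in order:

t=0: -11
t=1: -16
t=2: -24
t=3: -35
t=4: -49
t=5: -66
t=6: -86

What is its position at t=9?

Successive displacements: -5, -8, -11, -14, -17, -20 — each changes by -3.
step 7: -86 − 23 → -109
step 8: -109 − 26 → -135
step 9: -135 − 29 → -164

-164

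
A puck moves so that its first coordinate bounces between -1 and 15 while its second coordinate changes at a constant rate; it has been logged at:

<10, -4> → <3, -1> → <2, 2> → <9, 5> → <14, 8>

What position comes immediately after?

The first coordinate reflects between -1 and 15, moving 7 per step.
  step 5: 14 → 7
The second coordinate changes by +3 each step: at step 5 it is 11.

<7, 11>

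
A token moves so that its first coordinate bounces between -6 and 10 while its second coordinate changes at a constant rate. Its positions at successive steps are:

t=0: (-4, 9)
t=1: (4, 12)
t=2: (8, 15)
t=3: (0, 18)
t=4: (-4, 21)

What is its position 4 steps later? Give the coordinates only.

The first coordinate travels 8 per step and bounces off the walls at -6 and 10.
  step 5: -4 → 4
  step 6: 4 → 8
  step 7: 8 → 0
  step 8: 0 → -4
The second coordinate changes by +3 each step: at step 8 it is 33.

(-4, 33)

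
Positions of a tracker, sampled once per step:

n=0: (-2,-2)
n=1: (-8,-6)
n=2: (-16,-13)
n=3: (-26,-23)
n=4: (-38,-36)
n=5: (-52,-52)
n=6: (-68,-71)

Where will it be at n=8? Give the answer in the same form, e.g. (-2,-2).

(-106,-118)

Successive displacements: (-6,-4), (-8,-7), (-10,-10), (-12,-13), (-14,-16), (-16,-19) — each changes by (-2,-3).
step 7: (-68,-71) + (-18,-22) → (-86,-93)
step 8: (-86,-93) + (-20,-25) → (-106,-118)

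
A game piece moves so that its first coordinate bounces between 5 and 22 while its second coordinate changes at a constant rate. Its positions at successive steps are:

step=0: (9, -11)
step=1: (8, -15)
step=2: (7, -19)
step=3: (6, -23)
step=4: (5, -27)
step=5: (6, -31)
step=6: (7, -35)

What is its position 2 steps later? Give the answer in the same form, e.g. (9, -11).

(9, -43)

The first coordinate travels 1 per step and bounces off the walls at 5 and 22.
  step 7: 7 → 8
  step 8: 8 → 9
The second coordinate changes by -4 each step: at step 8 it is -43.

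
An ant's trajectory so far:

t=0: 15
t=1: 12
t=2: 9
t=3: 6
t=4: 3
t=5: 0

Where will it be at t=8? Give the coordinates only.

-9

Each step adds -3 to the position.
step 6: 0 − 3 → -3
step 7: -3 − 3 → -6
step 8: -6 − 3 → -9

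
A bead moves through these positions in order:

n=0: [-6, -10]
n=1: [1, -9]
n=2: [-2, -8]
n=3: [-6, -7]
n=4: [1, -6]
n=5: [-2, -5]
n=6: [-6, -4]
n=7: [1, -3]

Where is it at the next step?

First: cycles through -6, 1, -2 every 3 steps. Step 8 lands at position 2 of the cycle → -2.
Second: linear, +1 per step → -2 at step 8.

[-2, -2]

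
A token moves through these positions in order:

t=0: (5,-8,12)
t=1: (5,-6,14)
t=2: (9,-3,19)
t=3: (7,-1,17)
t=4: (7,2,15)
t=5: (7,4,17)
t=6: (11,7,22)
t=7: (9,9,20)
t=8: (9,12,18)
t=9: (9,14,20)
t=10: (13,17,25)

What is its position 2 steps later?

The moves between consecutive positions are (+0,+2,+2), (+4,+3,+5), (-2,+2,-2), (+0,+3,-2), (+0,+2,+2), (+4,+3,+5), (-2,+2,-2), (+0,+3,-2), (+0,+2,+2), (+4,+3,+5); they repeat the 4-cycle [(+0,+2,+2), (+4,+3,+5), (-2,+2,-2), (+0,+3,-2)].
step 11: apply (-2,+2,-2) → (11,19,23)
step 12: apply (+0,+3,-2) → (11,22,21)

(11,22,21)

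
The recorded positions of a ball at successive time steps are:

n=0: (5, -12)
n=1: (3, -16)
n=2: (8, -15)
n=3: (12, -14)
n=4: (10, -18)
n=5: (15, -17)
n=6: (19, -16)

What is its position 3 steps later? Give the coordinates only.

(26, -18)

Step-to-step displacements: (-2, -4), (+5, +1), (+4, +1), (-2, -4), (+5, +1), (+4, +1) — a repeating cycle of length 3.
step 7: apply (-2, -4) → (17, -20)
step 8: apply (+5, +1) → (22, -19)
step 9: apply (+4, +1) → (26, -18)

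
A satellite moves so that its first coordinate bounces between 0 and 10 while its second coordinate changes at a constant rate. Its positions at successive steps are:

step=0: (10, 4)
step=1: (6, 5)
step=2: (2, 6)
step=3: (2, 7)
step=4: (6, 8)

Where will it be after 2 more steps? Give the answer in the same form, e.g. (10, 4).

The first coordinate travels 4 per step and bounces off the walls at 0 and 10.
  step 5: 6 → 10
  step 6: 10 → 6
The second coordinate changes by +1 each step: at step 6 it is 10.

(6, 10)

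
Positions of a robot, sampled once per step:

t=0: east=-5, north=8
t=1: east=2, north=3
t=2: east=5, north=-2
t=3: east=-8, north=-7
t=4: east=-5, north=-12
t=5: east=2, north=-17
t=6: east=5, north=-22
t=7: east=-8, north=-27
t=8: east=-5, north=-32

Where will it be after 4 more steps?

east=-5, north=-52

The east coordinate repeats the cycle [-5, 2, 5, -8] with period 4; step 12 mod 4 = 0, giving -5.
The north coordinate changes by -5 each step, so at step 12 it is 8 + 12·(-5) = -52.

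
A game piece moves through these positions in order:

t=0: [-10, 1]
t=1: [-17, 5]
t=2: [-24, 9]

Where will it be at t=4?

Each step adds [-7, +4] to the position.
step 3: [-24, 9] + [-7, +4] → [-31, 13]
step 4: [-31, 13] + [-7, +4] → [-38, 17]

[-38, 17]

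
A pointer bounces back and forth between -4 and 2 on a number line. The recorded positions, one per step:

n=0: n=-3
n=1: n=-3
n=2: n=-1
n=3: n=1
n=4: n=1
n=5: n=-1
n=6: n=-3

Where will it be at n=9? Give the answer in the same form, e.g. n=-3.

The value travels 2 per step and bounces off the walls at -4 and 2.
  step 7: -3 → -3
  step 8: -3 → -1
  step 9: -1 → 1

n=1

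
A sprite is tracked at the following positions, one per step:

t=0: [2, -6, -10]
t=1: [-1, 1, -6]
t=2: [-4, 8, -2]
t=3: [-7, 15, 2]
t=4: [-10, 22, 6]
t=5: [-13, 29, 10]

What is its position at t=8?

[-22, 50, 22]

The position changes by [-3, +7, +4] every step.
step 6: [-13, 29, 10] + [-3, +7, +4] → [-16, 36, 14]
step 7: [-16, 36, 14] + [-3, +7, +4] → [-19, 43, 18]
step 8: [-19, 43, 18] + [-3, +7, +4] → [-22, 50, 22]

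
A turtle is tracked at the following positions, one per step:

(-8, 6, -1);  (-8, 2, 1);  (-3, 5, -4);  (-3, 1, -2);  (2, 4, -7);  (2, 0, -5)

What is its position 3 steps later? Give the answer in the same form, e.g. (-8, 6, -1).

(12, 2, -13)

Differencing gives (+0, -4, +2), (+5, +3, -5), (+0, -4, +2), (+5, +3, -5), (+0, -4, +2). This is the pattern (+0, -4, +2), (+5, +3, -5) repeated.
step 6: apply (+5, +3, -5) → (7, 3, -10)
step 7: apply (+0, -4, +2) → (7, -1, -8)
step 8: apply (+5, +3, -5) → (12, 2, -13)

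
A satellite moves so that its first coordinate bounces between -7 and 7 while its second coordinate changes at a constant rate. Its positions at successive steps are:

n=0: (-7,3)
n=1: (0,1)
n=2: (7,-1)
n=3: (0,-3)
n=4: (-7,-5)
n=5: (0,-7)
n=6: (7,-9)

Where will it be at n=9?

The first coordinate reflects between -7 and 7, moving 7 per step.
  step 7: 7 → 0
  step 8: 0 → -7
  step 9: -7 → 0
The second coordinate changes by -2 each step: at step 9 it is -15.

(0,-15)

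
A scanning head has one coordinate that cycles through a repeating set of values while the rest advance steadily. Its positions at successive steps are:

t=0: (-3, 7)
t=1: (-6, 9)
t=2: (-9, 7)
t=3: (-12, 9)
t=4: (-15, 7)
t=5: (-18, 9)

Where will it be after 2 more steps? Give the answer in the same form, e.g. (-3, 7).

The first coordinate changes by -3 each step, so at step 7 it is -3 + 7·(-3) = -24.
The second coordinate repeats the cycle [7, 9] with period 2; step 7 mod 2 = 1, giving 9.

(-24, 9)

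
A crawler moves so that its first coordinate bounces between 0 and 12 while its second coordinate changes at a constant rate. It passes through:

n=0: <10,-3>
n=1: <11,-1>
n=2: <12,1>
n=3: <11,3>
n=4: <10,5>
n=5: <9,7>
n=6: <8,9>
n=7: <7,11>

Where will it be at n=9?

<5,15>

The first coordinate reflects between 0 and 12, moving 1 per step.
  step 8: 7 → 6
  step 9: 6 → 5
The second coordinate changes by +2 each step: at step 9 it is 15.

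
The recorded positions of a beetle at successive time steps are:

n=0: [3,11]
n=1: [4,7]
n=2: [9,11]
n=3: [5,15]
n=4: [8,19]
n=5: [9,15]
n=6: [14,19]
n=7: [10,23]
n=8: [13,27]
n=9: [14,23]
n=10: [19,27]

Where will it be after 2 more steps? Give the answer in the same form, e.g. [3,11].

[18,35]

Differencing gives [+1,-4], [+5,+4], [-4,+4], [+3,+4], [+1,-4], [+5,+4], [-4,+4], [+3,+4], [+1,-4], [+5,+4]. This is the pattern [+1,-4], [+5,+4], [-4,+4], [+3,+4] repeated.
step 11: apply [-4,+4] → [15,31]
step 12: apply [+3,+4] → [18,35]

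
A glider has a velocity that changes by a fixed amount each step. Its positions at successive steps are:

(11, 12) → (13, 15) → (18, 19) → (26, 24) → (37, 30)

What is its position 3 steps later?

(88, 54)

Successive displacements: (+2, +3), (+5, +4), (+8, +5), (+11, +6) — each changes by (+3, +1).
step 5: (37, 30) + (+14, +7) → (51, 37)
step 6: (51, 37) + (+17, +8) → (68, 45)
step 7: (68, 45) + (+20, +9) → (88, 54)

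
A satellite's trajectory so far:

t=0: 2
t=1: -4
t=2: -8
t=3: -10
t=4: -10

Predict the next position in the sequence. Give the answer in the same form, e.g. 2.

-8

Successive displacements: -6, -4, -2, +0 — each changes by +2.
step 5: -10 + 2 → -8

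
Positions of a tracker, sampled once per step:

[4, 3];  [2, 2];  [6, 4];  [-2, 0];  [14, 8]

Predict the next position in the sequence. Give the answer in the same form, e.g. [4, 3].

Consecutive displacements [-2, -1], [+4, +2], [-8, -4], [+16, +8] scale by a factor of -2 each step.
step 5: [14, 8] + [-32, -16] → [-18, -8]

[-18, -8]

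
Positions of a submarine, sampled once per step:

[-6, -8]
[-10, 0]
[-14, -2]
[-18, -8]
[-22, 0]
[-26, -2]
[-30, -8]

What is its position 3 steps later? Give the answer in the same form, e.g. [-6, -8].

[-42, -8]

The first coordinate changes by -4 each step, so at step 9 it is -6 + 9·(-4) = -42.
The second coordinate repeats the cycle [-8, 0, -2] with period 3; step 9 mod 3 = 0, giving -8.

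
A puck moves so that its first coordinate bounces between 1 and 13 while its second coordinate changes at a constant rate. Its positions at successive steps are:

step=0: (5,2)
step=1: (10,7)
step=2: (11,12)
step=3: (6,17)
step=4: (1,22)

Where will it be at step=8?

(5,42)

The first coordinate reflects between 1 and 13, moving 5 per step.
  step 5: 1 → 6
  step 6: 6 → 11
  step 7: 11 → 10
  step 8: 10 → 5
The second coordinate changes by +5 each step: at step 8 it is 42.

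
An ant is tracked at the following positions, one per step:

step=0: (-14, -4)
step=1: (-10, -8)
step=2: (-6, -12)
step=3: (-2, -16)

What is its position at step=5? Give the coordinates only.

Each step adds (+4, -4) to the position.
step 4: (-2, -16) + (+4, -4) → (2, -20)
step 5: (2, -20) + (+4, -4) → (6, -24)

(6, -24)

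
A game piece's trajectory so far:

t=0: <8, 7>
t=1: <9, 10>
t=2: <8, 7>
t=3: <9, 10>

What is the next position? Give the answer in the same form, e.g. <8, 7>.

<8, 7>

Step-to-step displacements: <+1, +3>, <-1, -3>, <+1, +3>; each is -1× the previous.
step 4: <9, 10> + <-1, -3> → <8, 7>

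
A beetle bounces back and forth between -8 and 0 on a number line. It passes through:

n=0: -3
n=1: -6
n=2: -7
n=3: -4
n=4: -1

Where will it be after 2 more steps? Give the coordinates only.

-5

The value travels 3 per step and bounces off the walls at -8 and 0.
  step 5: -1 → -2
  step 6: -2 → -5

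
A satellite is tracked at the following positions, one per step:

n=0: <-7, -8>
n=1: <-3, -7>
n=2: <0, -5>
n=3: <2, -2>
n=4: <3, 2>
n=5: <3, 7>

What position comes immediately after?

<2, 13>

First differences are <+4, +1>, <+3, +2>, <+2, +3>, <+1, +4>, <+0, +5>; their common second difference is <-1, +1> (constant acceleration).
step 6: <3, 7> + <-1, +6> → <2, 13>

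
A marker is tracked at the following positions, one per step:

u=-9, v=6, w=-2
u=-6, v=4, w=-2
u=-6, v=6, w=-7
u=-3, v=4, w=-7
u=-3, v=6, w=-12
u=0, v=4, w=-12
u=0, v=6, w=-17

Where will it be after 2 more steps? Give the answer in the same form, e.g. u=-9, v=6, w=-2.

u=3, v=6, w=-22

Differencing gives (+3,-2,+0), (+0,+2,-5), (+3,-2,+0), (+0,+2,-5), (+3,-2,+0), (+0,+2,-5). This is the pattern (+3,-2,+0), (+0,+2,-5) repeated.
step 7: apply (+3,-2,+0) → u=3, v=4, w=-17
step 8: apply (+0,+2,-5) → u=3, v=6, w=-22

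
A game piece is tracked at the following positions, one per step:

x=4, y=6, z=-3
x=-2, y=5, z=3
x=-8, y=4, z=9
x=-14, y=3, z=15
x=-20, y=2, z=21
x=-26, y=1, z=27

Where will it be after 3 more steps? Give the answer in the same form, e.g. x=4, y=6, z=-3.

x=-44, y=-2, z=45

The position changes by (-6, -1, +6) every step.
step 6: x=-26, y=1, z=27 + (-6, -1, +6) → x=-32, y=0, z=33
step 7: x=-32, y=0, z=33 + (-6, -1, +6) → x=-38, y=-1, z=39
step 8: x=-38, y=-1, z=39 + (-6, -1, +6) → x=-44, y=-2, z=45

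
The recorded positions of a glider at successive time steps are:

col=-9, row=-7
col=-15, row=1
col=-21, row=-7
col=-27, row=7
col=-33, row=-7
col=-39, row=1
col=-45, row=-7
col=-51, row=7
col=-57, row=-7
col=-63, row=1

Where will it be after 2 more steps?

col=-75, row=7

The col coordinate changes by -6 each step, so at step 11 it is -9 + 11·(-6) = -75.
The row coordinate repeats the cycle [-7, 1, -7, 7] with period 4; step 11 mod 4 = 3, giving 7.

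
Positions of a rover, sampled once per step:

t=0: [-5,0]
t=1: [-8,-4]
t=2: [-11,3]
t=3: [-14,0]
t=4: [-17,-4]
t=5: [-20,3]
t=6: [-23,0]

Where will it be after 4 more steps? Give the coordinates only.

First: linear, -3 per step → -35 at step 10.
Second: cycles through 0, -4, 3 every 3 steps. Step 10 lands at position 1 of the cycle → -4.

[-35,-4]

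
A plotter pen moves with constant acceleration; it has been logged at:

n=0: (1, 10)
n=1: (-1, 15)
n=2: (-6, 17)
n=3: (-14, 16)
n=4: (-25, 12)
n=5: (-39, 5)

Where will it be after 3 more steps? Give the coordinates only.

(-99, -34)

Taking differences between consecutive positions: (-2, +5), (-5, +2), (-8, -1), (-11, -4), (-14, -7). These grow by (-3, -3) each step.
step 6: (-39, 5) + (-17, -10) → (-56, -5)
step 7: (-56, -5) + (-20, -13) → (-76, -18)
step 8: (-76, -18) + (-23, -16) → (-99, -34)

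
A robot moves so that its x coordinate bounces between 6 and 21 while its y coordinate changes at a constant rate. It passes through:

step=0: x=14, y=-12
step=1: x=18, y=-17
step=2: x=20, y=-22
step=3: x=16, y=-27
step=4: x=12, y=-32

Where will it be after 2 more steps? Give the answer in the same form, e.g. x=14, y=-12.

The x coordinate travels 4 per step and bounces off the walls at 6 and 21.
  step 5: 12 → 8
  step 6: 8 → 8
The y coordinate changes by -5 each step: at step 6 it is -42.

x=8, y=-42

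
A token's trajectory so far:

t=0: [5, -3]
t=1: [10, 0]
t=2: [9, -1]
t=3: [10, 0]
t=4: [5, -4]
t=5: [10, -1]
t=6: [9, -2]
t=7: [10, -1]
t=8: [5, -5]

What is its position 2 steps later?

[9, -3]

Differencing gives [+5, +3], [-1, -1], [+1, +1], [-5, -4], [+5, +3], [-1, -1], [+1, +1], [-5, -4]. This is the pattern [+5, +3], [-1, -1], [+1, +1], [-5, -4] repeated.
step 9: apply [+5, +3] → [10, -2]
step 10: apply [-1, -1] → [9, -3]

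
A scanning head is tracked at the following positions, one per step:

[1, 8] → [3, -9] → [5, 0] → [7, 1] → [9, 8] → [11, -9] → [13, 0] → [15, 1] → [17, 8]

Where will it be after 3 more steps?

[23, 1]

First: linear, +2 per step → 23 at step 11.
Second: cycles through 8, -9, 0, 1 every 4 steps. Step 11 lands at position 3 of the cycle → 1.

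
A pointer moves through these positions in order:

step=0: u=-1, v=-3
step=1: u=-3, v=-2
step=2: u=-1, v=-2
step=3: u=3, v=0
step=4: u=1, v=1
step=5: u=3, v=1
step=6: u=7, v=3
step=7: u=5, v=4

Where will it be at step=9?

u=11, v=6

Differencing gives (-2, +1), (+2, +0), (+4, +2), (-2, +1), (+2, +0), (+4, +2), (-2, +1). This is the pattern (-2, +1), (+2, +0), (+4, +2) repeated.
step 8: apply (+2, +0) → u=7, v=4
step 9: apply (+4, +2) → u=11, v=6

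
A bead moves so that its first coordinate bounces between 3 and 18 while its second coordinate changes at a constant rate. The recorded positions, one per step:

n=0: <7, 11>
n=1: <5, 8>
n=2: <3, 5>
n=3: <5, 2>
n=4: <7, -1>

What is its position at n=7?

<13, -10>

The first coordinate reflects between 3 and 18, moving 2 per step.
  step 5: 7 → 9
  step 6: 9 → 11
  step 7: 11 → 13
The second coordinate changes by -3 each step: at step 7 it is -10.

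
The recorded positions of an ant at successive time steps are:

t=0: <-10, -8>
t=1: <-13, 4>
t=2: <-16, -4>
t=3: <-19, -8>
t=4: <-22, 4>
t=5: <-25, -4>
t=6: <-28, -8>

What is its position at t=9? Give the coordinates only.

<-37, -8>

The first coordinate changes by -3 each step, so at step 9 it is -10 + 9·(-3) = -37.
The second coordinate repeats the cycle [-8, 4, -4] with period 3; step 9 mod 3 = 0, giving -8.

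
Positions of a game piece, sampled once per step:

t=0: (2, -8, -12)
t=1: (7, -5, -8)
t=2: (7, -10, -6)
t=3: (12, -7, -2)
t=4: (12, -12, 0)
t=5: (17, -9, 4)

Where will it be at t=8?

(22, -16, 12)

The moves between consecutive positions are (+5, +3, +4), (+0, -5, +2), (+5, +3, +4), (+0, -5, +2), (+5, +3, +4); they repeat the 2-cycle [(+5, +3, +4), (+0, -5, +2)].
step 6: apply (+0, -5, +2) → (17, -14, 6)
step 7: apply (+5, +3, +4) → (22, -11, 10)
step 8: apply (+0, -5, +2) → (22, -16, 12)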